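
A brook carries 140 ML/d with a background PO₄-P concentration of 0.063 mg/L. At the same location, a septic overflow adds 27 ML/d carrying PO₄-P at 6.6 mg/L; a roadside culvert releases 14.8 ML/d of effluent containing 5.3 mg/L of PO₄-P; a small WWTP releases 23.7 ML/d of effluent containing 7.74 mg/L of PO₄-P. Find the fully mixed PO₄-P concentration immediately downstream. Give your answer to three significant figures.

2.18 mg/L

Flow-weighted average: C = (140.0·0.06300 + 27.00·6.600 + 14.80·5.300 + 23.70·7.740) / 205.5 = 448.9/205.5 = 2.184 mg/L.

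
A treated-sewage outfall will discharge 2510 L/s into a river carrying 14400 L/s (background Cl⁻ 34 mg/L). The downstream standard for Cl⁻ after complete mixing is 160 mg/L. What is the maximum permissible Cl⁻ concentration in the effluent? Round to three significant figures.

At the limit, (Qr·Cr + Qe·Cₑ)/(Qr + Qe) = 160:
Cₑ = (16910·160 − 14400·34.00) / 2510 = 882.9 mg/L.

883 mg/L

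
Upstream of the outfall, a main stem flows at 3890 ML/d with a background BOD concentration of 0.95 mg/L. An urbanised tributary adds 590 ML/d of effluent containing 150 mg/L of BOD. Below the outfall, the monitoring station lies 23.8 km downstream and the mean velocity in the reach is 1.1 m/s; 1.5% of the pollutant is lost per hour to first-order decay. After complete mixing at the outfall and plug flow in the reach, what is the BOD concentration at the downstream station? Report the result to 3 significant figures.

Flow-weighted average: C = (3890·0.9500 + 590.0·150.0) / 4480 = 92200/4480 = 20.58 mg/L.
Travel time t = 23.8·1000 / 1.1 = 21640 s = 6.010 h.
1.5%/h lost → k = −ln(1 − 0.015) = 0.01511 h⁻¹.
After decay, C = 20.58 × e^(−kt) = 20.58 × 0.9132 = 18.79 mg/L.

18.8 mg/L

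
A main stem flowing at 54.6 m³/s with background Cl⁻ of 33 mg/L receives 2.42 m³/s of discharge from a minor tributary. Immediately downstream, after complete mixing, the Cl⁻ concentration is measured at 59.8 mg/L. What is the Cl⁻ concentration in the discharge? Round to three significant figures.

664 mg/L

Mass balance: 54.60·33.00 + 2.420·Cₑ = 57.02·59.80
→ Cₑ = (57.02·59.80 − 54.60·33.00) / 2.420 = 664.5 mg/L.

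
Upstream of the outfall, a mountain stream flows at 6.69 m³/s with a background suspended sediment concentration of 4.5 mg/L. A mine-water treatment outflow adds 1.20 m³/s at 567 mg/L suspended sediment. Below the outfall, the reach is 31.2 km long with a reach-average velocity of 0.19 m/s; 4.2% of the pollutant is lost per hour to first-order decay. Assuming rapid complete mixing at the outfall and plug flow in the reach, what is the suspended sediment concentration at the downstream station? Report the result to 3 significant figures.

12.7 mg/L

Mixed concentration C = ΣQC/ΣQ = (6.690·4.500 + 1.200·567.0) / 7.890 = 710.5/7.890 = 90.05 mg/L.
Travel time t = 31.2·1000 / 0.19 = 164200 s = 45.61 h.
4.2%/h lost → k = −ln(1 − 0.042) = 0.04291 h⁻¹.
Decay over the reach: 90.05·exp(−kt) = 90.05·0.1413 = 12.72 mg/L.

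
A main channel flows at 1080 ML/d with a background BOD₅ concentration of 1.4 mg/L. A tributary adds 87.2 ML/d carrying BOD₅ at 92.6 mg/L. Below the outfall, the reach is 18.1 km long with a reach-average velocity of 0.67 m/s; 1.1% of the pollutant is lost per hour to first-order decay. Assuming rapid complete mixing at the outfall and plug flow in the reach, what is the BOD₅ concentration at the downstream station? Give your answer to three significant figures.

Flow-weighted average: C = (1080·1.400 + 87.20·92.60) / 1167 = 9587/1167 = 8.213 mg/L.
Travel time t = 18.1·1000 / 0.67 = 27010 s = 7.504 h.
1.1%/h lost → k = −ln(1 − 0.011) = 0.01106 h⁻¹.
Applying C = C₀e^(−kt): 8.213 × 0.9203 = 7.559 mg/L.

7.56 mg/L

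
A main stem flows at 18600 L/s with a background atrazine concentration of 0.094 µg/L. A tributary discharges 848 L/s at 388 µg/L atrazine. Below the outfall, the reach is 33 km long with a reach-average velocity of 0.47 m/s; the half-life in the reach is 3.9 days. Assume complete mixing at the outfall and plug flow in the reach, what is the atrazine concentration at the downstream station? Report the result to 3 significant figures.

Mass balance: C = (18600·0.09400 + 848.0·388.0) / 19450 = 330800/19450 = 17.01 µg/L.
Travel time t = 33·1000 / 0.47 = 70210 s = 19.50 h.
Half-life 3.9 d → k = ln 2 / 3.9 = 0.1777 d⁻¹.
Decay over the reach: 17.01·exp(−kt) = 17.01·0.8655 = 14.72 µg/L.

14.7 µg/L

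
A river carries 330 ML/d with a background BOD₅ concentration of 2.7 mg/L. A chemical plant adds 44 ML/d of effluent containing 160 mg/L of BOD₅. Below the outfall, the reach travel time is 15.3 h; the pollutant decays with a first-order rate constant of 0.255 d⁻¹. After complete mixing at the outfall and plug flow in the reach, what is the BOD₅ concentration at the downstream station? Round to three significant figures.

18.0 mg/L

Conservation of mass: C = (330.0·2.700 + 44.00·160.0) / 374.0 = 7931/374.0 = 21.21 mg/L.
First-order decay: C = 21.21·exp(−k·t) = 21.21·0.8500 = 18.02 mg/L.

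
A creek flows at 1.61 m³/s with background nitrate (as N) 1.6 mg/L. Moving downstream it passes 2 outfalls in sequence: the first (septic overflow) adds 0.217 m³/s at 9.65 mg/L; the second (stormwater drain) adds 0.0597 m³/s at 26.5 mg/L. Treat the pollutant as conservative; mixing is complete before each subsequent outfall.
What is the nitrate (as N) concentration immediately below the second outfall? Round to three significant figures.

Outfall 1: combined Q = 1.827 m³/s; C = (1.610·1.600 + 0.2170·9.650)/1.827 = 2.556 mg/L.
Outfall 2: combined Q = 1.887 m³/s; C = (1.827·2.556 + 0.05970·26.50)/1.887 = 3.314 mg/L.

3.31 mg/L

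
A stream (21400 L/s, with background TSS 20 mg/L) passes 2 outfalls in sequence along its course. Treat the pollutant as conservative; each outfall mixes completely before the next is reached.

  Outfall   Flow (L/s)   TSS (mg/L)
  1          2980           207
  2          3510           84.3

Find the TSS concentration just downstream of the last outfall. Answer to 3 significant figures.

Below outfall 1: Q → 24380 L/s, C = (21400·20.00 + 2980·207.0)/24380 = 42.86 mg/L.
Below outfall 2: Q → 27890 L/s, C = (24380·42.86 + 3510·84.30)/27890 = 48.07 mg/L.

48.1 mg/L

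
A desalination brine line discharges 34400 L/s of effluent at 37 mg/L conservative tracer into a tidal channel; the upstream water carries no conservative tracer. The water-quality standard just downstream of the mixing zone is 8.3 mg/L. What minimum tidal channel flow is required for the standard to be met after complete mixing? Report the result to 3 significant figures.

Set C_mix = 8.3: (Q·0 + 34400·37.00) / (Q + 34400) = 8.3
→ Q = 34400·(37.00 − 8.3)/(8.3 − 0) = 118900 L/s.

119000 L/s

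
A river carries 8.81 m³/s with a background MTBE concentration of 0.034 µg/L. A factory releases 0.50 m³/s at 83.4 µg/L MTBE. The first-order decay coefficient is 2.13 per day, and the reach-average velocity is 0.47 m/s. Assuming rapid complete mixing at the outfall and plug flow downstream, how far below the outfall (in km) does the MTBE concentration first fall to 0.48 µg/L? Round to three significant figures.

42.7 km

Mixed concentration C = ΣQC/ΣQ = (8.810·0.03400 + 0.5000·83.40) / 9.310 = 42.00/9.310 = 4.511 µg/L.
Set 4.511·exp(−k·t) = 0.48 → t = ln(4.511/0.48)/k = 90880 s = 25.25 h.
Distance = v·t = 0.47·90880 = 42720 m = 42.72 km.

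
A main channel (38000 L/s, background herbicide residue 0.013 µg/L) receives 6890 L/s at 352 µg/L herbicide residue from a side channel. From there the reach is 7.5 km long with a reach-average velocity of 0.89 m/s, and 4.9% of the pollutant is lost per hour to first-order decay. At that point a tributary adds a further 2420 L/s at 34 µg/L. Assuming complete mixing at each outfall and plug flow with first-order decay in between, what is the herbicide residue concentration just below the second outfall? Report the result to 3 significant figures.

47.3 µg/L

Mass balance: C = (38000·0.01300 + 6890·352.0) / 44890 = 2426000/44890 = 54.04 µg/L; combined flow 44890 L/s.
Travel time t = 7.5·1000 / 0.89 = 8427 s = 2.341 h.
4.9%/h lost → k = −ln(1 − 0.049) = 0.05024 h⁻¹.
Applying C = C₀e^(−kt): 54.04 × 0.8890 = 48.04 µg/L.
Second outfall: C = (44890·48.04 + 2420·34.00)/47310 = 47.32 µg/L.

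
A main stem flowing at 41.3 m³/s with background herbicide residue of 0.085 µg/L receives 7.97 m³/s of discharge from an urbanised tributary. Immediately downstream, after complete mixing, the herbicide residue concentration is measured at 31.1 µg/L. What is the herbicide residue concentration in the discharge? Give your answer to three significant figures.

Mass balance: 41.30·0.08500 + 7.970·Cₑ = 49.27·31.10
→ Cₑ = (49.27·31.10 − 41.30·0.08500) / 7.970 = 191.8 µg/L.

192 µg/L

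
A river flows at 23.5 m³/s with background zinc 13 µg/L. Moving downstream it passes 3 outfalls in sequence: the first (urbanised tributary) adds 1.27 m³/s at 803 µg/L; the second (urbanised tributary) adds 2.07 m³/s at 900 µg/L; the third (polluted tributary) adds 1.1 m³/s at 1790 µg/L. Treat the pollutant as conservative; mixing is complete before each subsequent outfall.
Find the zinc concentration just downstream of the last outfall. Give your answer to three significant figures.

After outfall 1: Q = 23.50 + 1.270 = 24.77 m³/s; C = (23.50·13.00 + 1.270·803.0)/24.77 = 53.50 µg/L.
After outfall 2: Q = 24.77 + 2.070 = 26.84 m³/s; C = (24.77·53.50 + 2.070·900.0)/26.84 = 118.8 µg/L.
After outfall 3: Q = 26.84 + 1.100 = 27.94 m³/s; C = (26.84·118.8 + 1.100·1790)/27.94 = 184.6 µg/L.

185 µg/L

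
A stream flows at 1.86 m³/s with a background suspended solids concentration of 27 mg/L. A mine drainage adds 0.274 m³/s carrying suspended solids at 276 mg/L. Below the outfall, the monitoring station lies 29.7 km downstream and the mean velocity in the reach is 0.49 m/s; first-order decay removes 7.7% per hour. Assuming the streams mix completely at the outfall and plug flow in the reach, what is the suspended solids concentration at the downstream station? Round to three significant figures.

Flow-weighted average: C = (1.860·27.00 + 0.2740·276.0) / 2.134 = 125.8/2.134 = 58.97 mg/L.
Travel time t = 29.7·1000 / 0.49 = 60610 s = 16.84 h.
7.7%/h lost → k = −ln(1 − 0.077) = 0.08013 h⁻¹.
Applying C = C₀e^(−kt): 58.97 × 0.2595 = 15.30 mg/L.

15.3 mg/L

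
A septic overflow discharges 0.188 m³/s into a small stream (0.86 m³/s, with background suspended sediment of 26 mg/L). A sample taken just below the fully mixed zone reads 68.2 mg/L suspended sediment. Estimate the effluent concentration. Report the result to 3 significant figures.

Mass balance: 0.8600·26.00 + 0.1880·Cₑ = 1.048·68.20
→ Cₑ = (1.048·68.20 − 0.8600·26.00) / 0.1880 = 261.2 mg/L.

261 mg/L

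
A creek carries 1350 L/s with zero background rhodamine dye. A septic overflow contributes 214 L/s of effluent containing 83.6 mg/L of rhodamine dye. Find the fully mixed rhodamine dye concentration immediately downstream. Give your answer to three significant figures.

11.4 mg/L

After mixing, C = (1350·0 + 214.0·83.60) / 1564 = 17890/1564 = 11.44 mg/L.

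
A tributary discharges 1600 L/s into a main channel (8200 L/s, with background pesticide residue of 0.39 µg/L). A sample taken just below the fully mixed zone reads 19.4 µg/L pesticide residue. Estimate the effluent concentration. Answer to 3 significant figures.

Mass balance: 8200·0.3900 + 1600·Cₑ = 9800·19.40
→ Cₑ = (9800·19.40 − 8200·0.3900) / 1600 = 116.8 µg/L.

117 µg/L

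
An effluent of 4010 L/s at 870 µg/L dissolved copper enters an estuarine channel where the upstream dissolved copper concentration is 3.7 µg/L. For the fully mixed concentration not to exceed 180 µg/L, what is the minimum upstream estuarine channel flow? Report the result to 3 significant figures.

15700 L/s

Set C_mix = 180: (Q·3.700 + 4010·870.0) / (Q + 4010) = 180
→ Q = 4010·(870.0 − 180)/(180 − 3.700) = 15690 L/s.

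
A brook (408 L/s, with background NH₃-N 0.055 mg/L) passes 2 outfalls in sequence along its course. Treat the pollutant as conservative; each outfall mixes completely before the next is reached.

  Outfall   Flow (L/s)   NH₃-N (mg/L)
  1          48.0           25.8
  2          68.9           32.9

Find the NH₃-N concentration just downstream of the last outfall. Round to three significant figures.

6.72 mg/L

Outfall 1: combined Q = 456.0 L/s; C = (408.0·0.05500 + 48.00·25.80)/456.0 = 2.765 mg/L.
Outfall 2: combined Q = 524.9 L/s; C = (456.0·2.765 + 68.90·32.90)/524.9 = 6.721 mg/L.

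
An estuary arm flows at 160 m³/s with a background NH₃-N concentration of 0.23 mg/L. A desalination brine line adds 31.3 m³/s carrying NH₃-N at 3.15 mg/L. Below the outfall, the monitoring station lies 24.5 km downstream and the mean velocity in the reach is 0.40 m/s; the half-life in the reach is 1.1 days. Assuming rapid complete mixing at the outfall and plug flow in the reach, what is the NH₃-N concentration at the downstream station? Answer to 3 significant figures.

0.453 mg/L

After mixing, C = (160.0·0.2300 + 31.30·3.150) / 191.3 = 135.4/191.3 = 0.7078 mg/L.
Travel time t = 24.5·1000 / 0.40 = 61250 s = 17.01 h.
Half-life 1.1 d → k = ln 2 / 1.1 = 0.6301 d⁻¹.
Applying C = C₀e^(−kt): 0.7078 × 0.6397 = 0.4528 mg/L.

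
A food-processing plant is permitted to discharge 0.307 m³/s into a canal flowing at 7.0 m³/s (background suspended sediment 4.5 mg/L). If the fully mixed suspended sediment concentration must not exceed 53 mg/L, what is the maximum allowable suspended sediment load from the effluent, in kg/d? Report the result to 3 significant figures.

Mass balance at the limit: 7.000·4.500 + 0.3070·Cₑ = 7.307·53 → Cₑ = 1159 mg/L.
Load = 0.3070 m³/s × 1159 g/m³ × 86 400 s/d = 30740 kg/d.

30700 kg/d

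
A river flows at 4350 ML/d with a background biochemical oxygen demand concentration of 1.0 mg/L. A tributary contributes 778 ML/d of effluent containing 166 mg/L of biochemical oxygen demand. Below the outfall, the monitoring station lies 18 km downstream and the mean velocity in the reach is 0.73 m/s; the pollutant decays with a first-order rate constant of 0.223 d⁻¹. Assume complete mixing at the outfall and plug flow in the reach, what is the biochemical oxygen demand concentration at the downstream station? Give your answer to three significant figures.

24.4 mg/L

Mixed concentration C = ΣQC/ΣQ = (4350·1.000 + 778.0·166.0) / 5128 = 133500/5128 = 26.03 mg/L.
Travel time t = 18·1000 / 0.73 = 24660 s = 6.849 h.
After decay, C = 26.03 × e^(−kt) = 26.03 × 0.9383 = 24.43 mg/L.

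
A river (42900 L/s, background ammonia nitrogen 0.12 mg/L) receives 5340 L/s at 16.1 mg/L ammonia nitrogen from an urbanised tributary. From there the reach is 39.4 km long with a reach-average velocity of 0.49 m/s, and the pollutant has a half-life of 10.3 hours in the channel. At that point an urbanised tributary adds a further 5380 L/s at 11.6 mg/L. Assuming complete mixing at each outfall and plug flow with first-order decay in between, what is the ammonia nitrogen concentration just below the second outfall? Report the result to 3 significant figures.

1.54 mg/L

Conservation of mass: C = (42900·0.1200 + 5340·16.10) / 48240 = 91120/48240 = 1.889 mg/L; combined flow 48240 L/s.
Travel time t = 39.4·1000 / 0.49 = 80410 s = 22.34 h.
Half-life 10.3 h → k = ln 2 / 10.3 = 0.06730 h⁻¹ = 1.615 d⁻¹.
First-order decay: C = 1.889·exp(−k·t) = 1.889·0.2224 = 0.4202 mg/L.
At the second outfall, C = (48240·0.4202 + 5380·11.60) / (48240 + 5380) = 1.542 mg/L.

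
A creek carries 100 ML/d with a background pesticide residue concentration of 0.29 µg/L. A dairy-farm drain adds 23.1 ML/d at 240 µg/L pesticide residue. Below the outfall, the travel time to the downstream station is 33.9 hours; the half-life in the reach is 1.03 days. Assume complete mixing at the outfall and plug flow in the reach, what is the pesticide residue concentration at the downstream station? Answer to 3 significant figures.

17.5 µg/L

Flow-weighted average: C = (100.0·0.2900 + 23.10·240.0) / 123.1 = 5573/123.1 = 45.27 µg/L.
Half-life 1.03 d → k = ln 2 / 1.03 = 0.6730 d⁻¹.
Decay over the reach: 45.27·exp(−kt) = 45.27·0.3865 = 17.50 µg/L.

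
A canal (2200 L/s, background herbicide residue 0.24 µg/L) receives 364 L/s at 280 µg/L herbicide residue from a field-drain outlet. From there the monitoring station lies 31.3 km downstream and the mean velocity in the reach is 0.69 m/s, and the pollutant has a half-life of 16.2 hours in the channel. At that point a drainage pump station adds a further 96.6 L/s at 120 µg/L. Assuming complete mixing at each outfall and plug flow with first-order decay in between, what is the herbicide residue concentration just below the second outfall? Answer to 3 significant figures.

Mass balance: C = (2200·0.2400 + 364.0·280.0) / 2564 = 102400/2564 = 39.96 µg/L; combined flow 2564 L/s.
Travel time t = 31.3·1000 / 0.69 = 45360 s = 12.60 h.
Half-life 16.2 h → k = ln 2 / 16.2 = 0.04279 h⁻¹ = 1.027 d⁻¹.
Applying C = C₀e^(−kt): 39.96 × 0.5832 = 23.30 µg/L.
Second outfall: C = (2564·23.30 + 96.60·120.0)/2661 = 26.82 µg/L.

26.8 µg/L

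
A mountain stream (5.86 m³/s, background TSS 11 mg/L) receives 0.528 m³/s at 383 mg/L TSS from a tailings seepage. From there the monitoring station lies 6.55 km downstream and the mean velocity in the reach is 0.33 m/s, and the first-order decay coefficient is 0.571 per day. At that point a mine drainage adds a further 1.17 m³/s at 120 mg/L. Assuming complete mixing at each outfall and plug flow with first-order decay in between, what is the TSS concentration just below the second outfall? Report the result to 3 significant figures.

49.5 mg/L

After mixing, C = (5.860·11.00 + 0.5280·383.0) / 6.388 = 266.7/6.388 = 41.75 mg/L; combined flow 6.388 m³/s.
Travel time t = 6.55·1000 / 0.33 = 19850 s = 5.513 h.
Applying C = C₀e^(−kt): 41.75 × 0.8771 = 36.62 mg/L.
At the second outfall, C = (6.388·36.62 + 1.170·120.0) / (6.388 + 1.170) = 49.52 mg/L.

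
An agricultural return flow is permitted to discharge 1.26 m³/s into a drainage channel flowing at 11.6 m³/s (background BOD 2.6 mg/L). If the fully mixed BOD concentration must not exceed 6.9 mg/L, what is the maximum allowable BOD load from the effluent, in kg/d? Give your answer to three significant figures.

5060 kg/d

Mass balance at the limit: 11.60·2.600 + 1.260·Cₑ = 12.86·6.9 → Cₑ = 46.49 mg/L.
Load = 1.260 m³/s × 46.49 g/m³ × 86 400 s/d = 5061 kg/d.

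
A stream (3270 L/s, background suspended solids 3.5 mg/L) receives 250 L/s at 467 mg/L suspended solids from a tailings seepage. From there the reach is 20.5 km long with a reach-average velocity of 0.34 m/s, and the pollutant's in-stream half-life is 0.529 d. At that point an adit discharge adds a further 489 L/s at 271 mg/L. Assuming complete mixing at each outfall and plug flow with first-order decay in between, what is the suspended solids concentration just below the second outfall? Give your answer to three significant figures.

45.9 mg/L

Conservation of mass: C = (3270·3.500 + 250.0·467.0) / 3520 = 128200/3520 = 36.42 mg/L; combined flow 3520 L/s.
Travel time t = 20.5·1000 / 0.34 = 60290 s = 16.75 h.
Half-life 0.529 d → k = ln 2 / 0.529 = 1.310 d⁻¹.
Decay over the reach: 36.42·exp(−kt) = 36.42·0.4008 = 14.60 mg/L.
Second outfall: C = (3520·14.60 + 489.0·271.0)/4009 = 45.87 mg/L.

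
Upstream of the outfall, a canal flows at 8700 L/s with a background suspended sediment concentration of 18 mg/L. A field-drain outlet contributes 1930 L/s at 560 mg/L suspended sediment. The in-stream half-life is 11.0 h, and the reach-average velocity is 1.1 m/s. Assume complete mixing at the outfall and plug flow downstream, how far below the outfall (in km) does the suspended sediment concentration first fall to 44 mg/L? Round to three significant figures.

Mixed concentration C = ΣQC/ΣQ = (8700·18.00 + 1930·560.0) / 10630 = 1237000/10630 = 116.4 mg/L.
Half-life 11.0 h → k = ln 2 / 11.0 = 0.06301 h⁻¹ = 1.512 d⁻¹.
Set 116.4·exp(−k·t) = 44 → t = ln(116.4/44)/k = 55580 s = 15.44 h.
Distance = v·t = 1.1·55580 = 61140 m = 61.14 km.

61.1 km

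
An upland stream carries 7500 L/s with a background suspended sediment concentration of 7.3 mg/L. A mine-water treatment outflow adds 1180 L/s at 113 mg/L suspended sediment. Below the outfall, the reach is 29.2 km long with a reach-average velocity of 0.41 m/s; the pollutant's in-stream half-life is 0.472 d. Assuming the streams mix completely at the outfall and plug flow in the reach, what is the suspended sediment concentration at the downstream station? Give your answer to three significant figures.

6.46 mg/L

Conservation of mass: C = (7500·7.300 + 1180·113.0) / 8680 = 188100/8680 = 21.67 mg/L.
Travel time t = 29.2·1000 / 0.41 = 71220 s = 19.78 h.
Half-life 0.472 d → k = ln 2 / 0.472 = 1.469 d⁻¹.
After decay, C = 21.67 × e^(−kt) = 21.67 × 0.2980 = 6.458 mg/L.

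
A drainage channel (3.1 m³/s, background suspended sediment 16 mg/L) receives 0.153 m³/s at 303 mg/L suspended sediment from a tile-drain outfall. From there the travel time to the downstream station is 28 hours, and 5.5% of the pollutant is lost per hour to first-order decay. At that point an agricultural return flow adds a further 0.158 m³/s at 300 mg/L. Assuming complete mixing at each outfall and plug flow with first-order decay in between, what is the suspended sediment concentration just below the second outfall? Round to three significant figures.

19.7 mg/L

Conservation of mass: C = (3.100·16.00 + 0.1530·303.0) / 3.253 = 95.96/3.253 = 29.50 mg/L; combined flow 3.253 m³/s.
5.5%/h lost → k = −ln(1 − 0.055) = 0.05657 h⁻¹.
After decay, C = 29.50 × e^(−kt) = 29.50 × 0.2052 = 6.052 mg/L.
Second outfall: C = (3.253·6.052 + 0.1580·300.0)/3.411 = 19.67 mg/L.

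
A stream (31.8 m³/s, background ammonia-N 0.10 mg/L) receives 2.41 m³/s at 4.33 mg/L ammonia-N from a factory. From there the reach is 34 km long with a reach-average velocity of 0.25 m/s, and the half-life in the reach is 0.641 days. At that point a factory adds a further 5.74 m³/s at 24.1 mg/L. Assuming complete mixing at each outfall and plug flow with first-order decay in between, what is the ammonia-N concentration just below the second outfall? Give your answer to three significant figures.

Conservation of mass: C = (31.80·0.1000 + 2.410·4.330) / 34.21 = 13.62/34.21 = 0.3980 mg/L; combined flow 34.21 m³/s.
Travel time t = 34·1000 / 0.25 = 136000 s = 37.78 h.
Half-life 0.641 d → k = ln 2 / 0.641 = 1.081 d⁻¹.
After decay, C = 0.3980 × e^(−kt) = 0.3980 × 0.1823 = 0.07255 mg/L.
At the second outfall, C = (34.21·0.07255 + 5.740·24.10) / (34.21 + 5.740) = 3.525 mg/L.

3.52 mg/L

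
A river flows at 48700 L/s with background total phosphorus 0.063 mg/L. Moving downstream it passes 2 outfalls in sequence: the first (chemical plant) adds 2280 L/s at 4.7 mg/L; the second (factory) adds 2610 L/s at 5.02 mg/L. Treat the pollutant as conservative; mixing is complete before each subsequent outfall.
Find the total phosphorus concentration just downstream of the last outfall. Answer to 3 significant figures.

0.502 mg/L

Outfall 1: combined Q = 50980 L/s; C = (48700·0.06300 + 2280·4.700)/50980 = 0.2704 mg/L.
Outfall 2: combined Q = 53590 L/s; C = (50980·0.2704 + 2610·5.020)/53590 = 0.5017 mg/L.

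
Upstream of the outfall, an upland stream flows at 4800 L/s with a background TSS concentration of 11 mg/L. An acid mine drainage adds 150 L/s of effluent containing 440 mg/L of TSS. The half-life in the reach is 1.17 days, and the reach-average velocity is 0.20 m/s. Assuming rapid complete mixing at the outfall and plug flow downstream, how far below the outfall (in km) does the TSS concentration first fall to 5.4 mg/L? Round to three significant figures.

Mixed concentration C = ΣQC/ΣQ = (4800·11.00 + 150.0·440.0) / 4950 = 118800/4950 = 24.00 mg/L.
Half-life 1.17 d → k = ln 2 / 1.17 = 0.5924 d⁻¹.
Set 24.00·exp(−k·t) = 5.4 → t = ln(24.00/5.4)/k = 217500 s = 60.43 h.
Distance = v·t = 0.20·217500 = 43510 m = 43.51 km.

43.5 km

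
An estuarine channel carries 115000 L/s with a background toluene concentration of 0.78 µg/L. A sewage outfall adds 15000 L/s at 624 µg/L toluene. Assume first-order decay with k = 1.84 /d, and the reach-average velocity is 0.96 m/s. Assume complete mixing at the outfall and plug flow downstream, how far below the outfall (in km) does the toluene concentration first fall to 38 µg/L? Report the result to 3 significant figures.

29.2 km

Mass balance: C = (115000·0.7800 + 15000·624.0) / 130000 = 9450000/130000 = 72.69 µg/L.
Set 72.69·exp(−k·t) = 38 → t = ln(72.69/38)/k = 30460 s = 8.460 h.
Distance = v·t = 0.96·30460 = 29240 m = 29.24 km.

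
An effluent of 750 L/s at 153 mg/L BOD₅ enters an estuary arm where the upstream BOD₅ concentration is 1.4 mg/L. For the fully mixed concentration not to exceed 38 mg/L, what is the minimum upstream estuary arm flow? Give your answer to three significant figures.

Set C_mix = 38: (Q·1.400 + 750.0·153.0) / (Q + 750.0) = 38
→ Q = 750.0·(153.0 − 38)/(38 − 1.400) = 2357 L/s.

2360 L/s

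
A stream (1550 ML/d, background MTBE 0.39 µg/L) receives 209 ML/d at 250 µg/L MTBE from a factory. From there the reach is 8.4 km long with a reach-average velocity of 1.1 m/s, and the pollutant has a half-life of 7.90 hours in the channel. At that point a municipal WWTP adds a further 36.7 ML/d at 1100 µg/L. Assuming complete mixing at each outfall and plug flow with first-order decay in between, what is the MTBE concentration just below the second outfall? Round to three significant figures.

46.9 µg/L

After mixing, C = (1550·0.3900 + 209.0·250.0) / 1759 = 52850/1759 = 30.05 µg/L; combined flow 1759 ML/d.
Travel time t = 8.4·1000 / 1.1 = 7636 s = 2.121 h.
Half-life 7.90 h → k = ln 2 / 7.90 = 0.08774 h⁻¹ = 2.106 d⁻¹.
First-order decay: C = 30.05·exp(−k·t) = 30.05·0.8302 = 24.95 µg/L.
Second outfall: C = (1759·24.95 + 36.70·1100)/1796 = 46.92 µg/L.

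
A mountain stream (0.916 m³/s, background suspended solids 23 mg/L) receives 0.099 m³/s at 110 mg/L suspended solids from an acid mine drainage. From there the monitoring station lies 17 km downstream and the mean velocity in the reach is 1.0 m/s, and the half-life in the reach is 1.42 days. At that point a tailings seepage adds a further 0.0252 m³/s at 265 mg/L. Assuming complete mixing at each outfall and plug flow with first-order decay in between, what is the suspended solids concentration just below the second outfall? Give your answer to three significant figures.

34.3 mg/L

Mixed concentration C = ΣQC/ΣQ = (0.9160·23.00 + 0.09900·110.0) / 1.015 = 31.96/1.015 = 31.49 mg/L; combined flow 1.015 m³/s.
Travel time t = 17·1000 / 1.0 = 17000 s = 4.722 h.
Half-life 1.42 d → k = ln 2 / 1.42 = 0.4881 d⁻¹.
After decay, C = 31.49 × e^(−kt) = 31.49 × 0.9084 = 28.60 mg/L.
At the second outfall, C = (1.015·28.60 + 0.02520·265.0) / (1.015 + 0.02520) = 34.33 mg/L.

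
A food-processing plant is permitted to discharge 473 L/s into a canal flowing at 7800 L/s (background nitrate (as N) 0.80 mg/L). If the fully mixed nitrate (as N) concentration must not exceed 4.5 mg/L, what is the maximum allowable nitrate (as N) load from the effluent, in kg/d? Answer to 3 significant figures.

2680 kg/d

Mass balance at the limit: 7800·0.8000 + 473.0·Cₑ = 8273·4.5 → Cₑ = 65.51 mg/L.
473.0 L/s = 0.4730 m³/s. Load = 0.4730 m³/s × 65.51 g/m³ × 86 400 s/d = 2677 kg/d.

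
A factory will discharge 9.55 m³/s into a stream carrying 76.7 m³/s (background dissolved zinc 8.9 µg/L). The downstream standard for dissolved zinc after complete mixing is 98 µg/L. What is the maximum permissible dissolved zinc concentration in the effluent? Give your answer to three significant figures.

At the limit, (Qr·Cr + Qe·Cₑ)/(Qr + Qe) = 98:
Cₑ = (86.25·98 − 76.70·8.900) / 9.550 = 813.6 µg/L.

814 µg/L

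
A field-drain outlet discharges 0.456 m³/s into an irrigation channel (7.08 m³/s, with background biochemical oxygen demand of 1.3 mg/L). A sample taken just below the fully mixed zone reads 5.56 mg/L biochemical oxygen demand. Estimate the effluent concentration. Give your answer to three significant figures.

Mass balance: 7.080·1.300 + 0.4560·Cₑ = 7.536·5.560
→ Cₑ = (7.536·5.560 − 7.080·1.300) / 0.4560 = 71.70 mg/L.

71.7 mg/L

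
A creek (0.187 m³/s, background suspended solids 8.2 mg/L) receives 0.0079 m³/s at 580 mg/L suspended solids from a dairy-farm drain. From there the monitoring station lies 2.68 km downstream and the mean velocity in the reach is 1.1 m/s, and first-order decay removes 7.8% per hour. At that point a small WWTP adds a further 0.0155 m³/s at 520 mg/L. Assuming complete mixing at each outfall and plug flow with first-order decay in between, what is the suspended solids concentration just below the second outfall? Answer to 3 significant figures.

Flow-weighted average: C = (0.1870·8.200 + 0.007900·580.0) / 0.1949 = 6.115/0.1949 = 31.38 mg/L; combined flow 0.1949 m³/s.
Travel time t = 2.68·1000 / 1.1 = 2436 s = 0.6768 h.
7.8%/h lost → k = −ln(1 − 0.078) = 0.08121 h⁻¹.
Decay over the reach: 31.38·exp(−kt) = 31.38·0.9465 = 29.70 mg/L.
Second outfall: C = (0.1949·29.70 + 0.01550·520.0)/0.2104 = 65.82 mg/L.

65.8 mg/L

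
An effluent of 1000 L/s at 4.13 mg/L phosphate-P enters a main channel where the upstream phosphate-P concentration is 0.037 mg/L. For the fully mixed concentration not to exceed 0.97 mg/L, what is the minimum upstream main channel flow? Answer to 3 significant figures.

Set C_mix = 0.97: (Q·0.03700 + 1000·4.130) / (Q + 1000) = 0.97
→ Q = 1000·(4.130 − 0.97)/(0.97 − 0.03700) = 3387 L/s.

3390 L/s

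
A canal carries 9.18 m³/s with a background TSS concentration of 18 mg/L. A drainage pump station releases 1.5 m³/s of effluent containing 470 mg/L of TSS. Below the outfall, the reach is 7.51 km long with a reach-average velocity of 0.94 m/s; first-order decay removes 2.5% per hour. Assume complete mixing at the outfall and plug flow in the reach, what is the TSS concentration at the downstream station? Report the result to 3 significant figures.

Flow-weighted average: C = (9.180·18.00 + 1.500·470.0) / 10.68 = 870.2/10.68 = 81.48 mg/L.
Travel time t = 7.51·1000 / 0.94 = 7989 s = 2.219 h.
2.5%/h lost → k = −ln(1 − 0.025) = 0.02532 h⁻¹.
First-order decay: C = 81.48·exp(−k·t) = 81.48·0.9454 = 77.03 mg/L.

77.0 mg/L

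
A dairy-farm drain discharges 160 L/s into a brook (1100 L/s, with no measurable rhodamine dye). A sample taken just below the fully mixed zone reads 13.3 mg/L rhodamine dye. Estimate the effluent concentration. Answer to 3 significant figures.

105 mg/L

Mass balance: 1100·0 + 160.0·Cₑ = 1260·13.30
→ Cₑ = (1260·13.30 − 1100·0) / 160.0 = 104.7 mg/L.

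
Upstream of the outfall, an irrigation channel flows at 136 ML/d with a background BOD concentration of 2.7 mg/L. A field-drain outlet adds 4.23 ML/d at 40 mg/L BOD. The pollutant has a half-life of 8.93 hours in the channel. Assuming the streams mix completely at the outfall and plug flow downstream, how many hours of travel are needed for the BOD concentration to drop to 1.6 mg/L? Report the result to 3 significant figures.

11.2 h

Mass balance: C = (136.0·2.700 + 4.230·40.00) / 140.2 = 536.4/140.2 = 3.825 mg/L.
Half-life 8.93 h → k = ln 2 / 8.93 = 0.07762 h⁻¹ = 1.863 d⁻¹.
3.825·exp(−k·t) = 1.6 → t = ln(3.825/1.6)/k = 40420 s = 11.23 h.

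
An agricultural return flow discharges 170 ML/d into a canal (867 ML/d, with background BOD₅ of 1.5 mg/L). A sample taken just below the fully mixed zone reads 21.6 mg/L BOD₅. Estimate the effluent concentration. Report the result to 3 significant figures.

Mass balance: 867.0·1.500 + 170.0·Cₑ = 1037·21.60
→ Cₑ = (1037·21.60 − 867.0·1.500) / 170.0 = 124.1 mg/L.

124 mg/L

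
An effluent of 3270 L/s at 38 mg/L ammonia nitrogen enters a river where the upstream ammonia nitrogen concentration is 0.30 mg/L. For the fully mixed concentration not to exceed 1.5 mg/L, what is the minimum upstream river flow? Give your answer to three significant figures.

99500 L/s

Set C_mix = 1.5: (Q·0.3000 + 3270·38.00) / (Q + 3270) = 1.5
→ Q = 3270·(38.00 − 1.5)/(1.5 − 0.3000) = 99460 L/s.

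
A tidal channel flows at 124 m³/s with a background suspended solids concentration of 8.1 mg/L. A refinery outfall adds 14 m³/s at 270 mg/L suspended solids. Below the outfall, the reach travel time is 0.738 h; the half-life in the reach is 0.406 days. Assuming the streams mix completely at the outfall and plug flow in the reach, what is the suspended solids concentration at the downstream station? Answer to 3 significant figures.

Mass balance: C = (124.0·8.100 + 14.00·270.0) / 138.0 = 4784/138.0 = 34.67 mg/L.
Half-life 0.406 d → k = ln 2 / 0.406 = 1.707 d⁻¹.
After decay, C = 34.67 × e^(−kt) = 34.67 × 0.9489 = 32.90 mg/L.

32.9 mg/L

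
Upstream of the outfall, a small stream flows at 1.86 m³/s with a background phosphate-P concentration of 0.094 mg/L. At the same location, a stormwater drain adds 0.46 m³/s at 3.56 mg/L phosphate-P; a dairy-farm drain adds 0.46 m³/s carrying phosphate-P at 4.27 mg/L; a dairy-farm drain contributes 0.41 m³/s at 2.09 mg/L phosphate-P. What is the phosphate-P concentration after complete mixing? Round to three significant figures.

1.45 mg/L

Mass balance: C = (1.860·0.09400 + 0.4600·3.560 + 0.4600·4.270 + 0.4100·2.090) / 3.190 = 4.634/3.190 = 1.453 mg/L.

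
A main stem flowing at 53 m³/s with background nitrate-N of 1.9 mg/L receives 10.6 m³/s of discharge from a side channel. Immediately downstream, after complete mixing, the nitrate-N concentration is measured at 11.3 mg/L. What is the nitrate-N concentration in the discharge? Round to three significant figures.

Mass balance: 53.00·1.900 + 10.60·Cₑ = 63.60·11.30
→ Cₑ = (63.60·11.30 − 53.00·1.900) / 10.60 = 58.30 mg/L.

58.3 mg/L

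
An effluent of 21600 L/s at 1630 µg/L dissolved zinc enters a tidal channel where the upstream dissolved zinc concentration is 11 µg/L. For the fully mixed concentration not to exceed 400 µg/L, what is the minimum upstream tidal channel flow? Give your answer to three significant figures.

Set C_mix = 400: (Q·11.00 + 21600·1630) / (Q + 21600) = 400
→ Q = 21600·(1630 − 400)/(400 − 11.00) = 68300 L/s.

68300 L/s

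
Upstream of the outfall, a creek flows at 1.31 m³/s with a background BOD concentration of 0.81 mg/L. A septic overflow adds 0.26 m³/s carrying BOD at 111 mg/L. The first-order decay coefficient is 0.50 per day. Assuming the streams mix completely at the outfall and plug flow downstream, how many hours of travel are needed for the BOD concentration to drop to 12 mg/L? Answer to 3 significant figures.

Mass balance: C = (1.310·0.8100 + 0.2600·111.0) / 1.570 = 29.92/1.570 = 19.06 mg/L.
19.06·exp(−k·t) = 12 → t = ln(19.06/12)/k = 79930 s = 22.20 h.

22.2 h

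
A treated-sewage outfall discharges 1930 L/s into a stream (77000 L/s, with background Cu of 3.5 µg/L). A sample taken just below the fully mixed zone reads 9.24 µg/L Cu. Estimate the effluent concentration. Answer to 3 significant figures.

238 µg/L

Mass balance: 77000·3.500 + 1930·Cₑ = 78930·9.240
→ Cₑ = (78930·9.240 − 77000·3.500) / 1930 = 238.2 µg/L.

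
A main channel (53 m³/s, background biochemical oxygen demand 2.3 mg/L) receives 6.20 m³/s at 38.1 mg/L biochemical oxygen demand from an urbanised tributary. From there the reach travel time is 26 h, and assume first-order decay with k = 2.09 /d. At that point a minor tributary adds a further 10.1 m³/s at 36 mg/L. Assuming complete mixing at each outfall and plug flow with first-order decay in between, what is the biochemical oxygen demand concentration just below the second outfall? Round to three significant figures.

After mixing, C = (53.00·2.300 + 6.200·38.10) / 59.20 = 358.1/59.20 = 6.049 mg/L; combined flow 59.20 m³/s.
First-order decay: C = 6.049·exp(−k·t) = 6.049·0.1039 = 0.6286 mg/L.
At the second outfall, C = (59.20·0.6286 + 10.10·36.00) / (59.20 + 10.10) = 5.784 mg/L.

5.78 mg/L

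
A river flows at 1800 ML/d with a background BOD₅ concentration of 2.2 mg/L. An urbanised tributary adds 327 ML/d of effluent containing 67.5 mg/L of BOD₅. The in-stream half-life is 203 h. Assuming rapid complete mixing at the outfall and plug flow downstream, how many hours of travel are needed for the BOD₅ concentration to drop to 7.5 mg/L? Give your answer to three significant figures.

After mixing, C = (1800·2.200 + 327.0·67.50) / 2127 = 26030/2127 = 12.24 mg/L.
Half-life 203 h → k = ln 2 / 203 = 0.003415 h⁻¹ = 0.08195 d⁻¹.
12.24·exp(−k·t) = 7.5 → t = ln(12.24/7.5)/k = 516300 s = 143.4 h.

143 h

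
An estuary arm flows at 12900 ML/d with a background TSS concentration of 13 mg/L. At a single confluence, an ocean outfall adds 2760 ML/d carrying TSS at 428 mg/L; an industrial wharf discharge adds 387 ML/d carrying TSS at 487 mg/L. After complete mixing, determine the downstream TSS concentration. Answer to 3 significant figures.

After mixing, C = (12900·13.00 + 2760·428.0 + 387.0·487.0) / 16050 = 1537000/16050 = 95.81 mg/L.

95.8 mg/L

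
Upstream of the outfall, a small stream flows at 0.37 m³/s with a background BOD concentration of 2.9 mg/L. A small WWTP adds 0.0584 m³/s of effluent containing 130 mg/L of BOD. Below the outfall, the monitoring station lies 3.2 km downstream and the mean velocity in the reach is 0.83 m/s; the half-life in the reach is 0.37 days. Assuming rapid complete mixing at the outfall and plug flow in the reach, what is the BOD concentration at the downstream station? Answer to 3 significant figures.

18.6 mg/L

After mixing, C = (0.3700·2.900 + 0.05840·130.0) / 0.4284 = 8.665/0.4284 = 20.23 mg/L.
Travel time t = 3.2·1000 / 0.83 = 3855 s = 1.071 h.
Half-life 0.37 d → k = ln 2 / 0.37 = 1.873 d⁻¹.
Applying C = C₀e^(−kt): 20.23 × 0.9198 = 18.60 mg/L.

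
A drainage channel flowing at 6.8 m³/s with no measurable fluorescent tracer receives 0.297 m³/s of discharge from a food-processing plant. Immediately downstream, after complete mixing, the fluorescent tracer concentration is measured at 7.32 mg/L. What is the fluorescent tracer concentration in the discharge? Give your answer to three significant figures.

175 mg/L

Mass balance: 6.800·0 + 0.2970·Cₑ = 7.097·7.320
→ Cₑ = (7.097·7.320 − 6.800·0) / 0.2970 = 174.9 mg/L.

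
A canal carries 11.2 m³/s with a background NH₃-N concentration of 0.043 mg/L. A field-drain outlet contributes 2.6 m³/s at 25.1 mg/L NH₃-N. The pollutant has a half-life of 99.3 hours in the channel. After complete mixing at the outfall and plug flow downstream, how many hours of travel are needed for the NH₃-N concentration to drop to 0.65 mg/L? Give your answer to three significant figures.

285 h

Conservation of mass: C = (11.20·0.04300 + 2.600·25.10) / 13.80 = 65.74/13.80 = 4.764 mg/L.
Half-life 99.3 h → k = ln 2 / 99.3 = 0.006980 h⁻¹ = 0.1675 d⁻¹.
4.764·exp(−k·t) = 0.65 → t = ln(4.764/0.65)/k = 1027000 s = 285.4 h.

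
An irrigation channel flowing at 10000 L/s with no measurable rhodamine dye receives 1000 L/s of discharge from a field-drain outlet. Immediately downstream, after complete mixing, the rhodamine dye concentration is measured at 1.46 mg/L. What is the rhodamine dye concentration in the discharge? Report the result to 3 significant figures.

Mass balance: 10000·0 + 1000·Cₑ = 11000·1.460
→ Cₑ = (11000·1.460 − 10000·0) / 1000 = 16.06 mg/L.

16.1 mg/L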